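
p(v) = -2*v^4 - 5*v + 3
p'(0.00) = -5.00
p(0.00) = 3.00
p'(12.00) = -13829.00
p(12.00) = -41529.00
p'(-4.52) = 733.76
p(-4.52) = -809.20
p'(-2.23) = 83.72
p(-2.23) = -35.31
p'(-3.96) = 491.79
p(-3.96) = -469.03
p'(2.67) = -157.27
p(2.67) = -111.99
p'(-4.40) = 676.47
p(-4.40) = -724.62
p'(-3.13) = 240.31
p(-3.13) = -173.31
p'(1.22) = -19.53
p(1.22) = -7.53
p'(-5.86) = 1604.84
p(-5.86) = -2326.12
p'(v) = -8*v^3 - 5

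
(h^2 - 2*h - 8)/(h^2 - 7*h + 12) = (h + 2)/(h - 3)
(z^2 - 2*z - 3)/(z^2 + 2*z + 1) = (z - 3)/(z + 1)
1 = 1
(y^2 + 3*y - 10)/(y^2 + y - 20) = (y - 2)/(y - 4)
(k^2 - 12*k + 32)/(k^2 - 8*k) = (k - 4)/k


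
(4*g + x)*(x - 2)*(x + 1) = 4*g*x^2 - 4*g*x - 8*g + x^3 - x^2 - 2*x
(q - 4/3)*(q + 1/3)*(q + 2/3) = q^3 - q^2/3 - 10*q/9 - 8/27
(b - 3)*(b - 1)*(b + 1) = b^3 - 3*b^2 - b + 3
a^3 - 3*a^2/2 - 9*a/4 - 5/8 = (a - 5/2)*(a + 1/2)^2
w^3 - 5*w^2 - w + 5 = (w - 5)*(w - 1)*(w + 1)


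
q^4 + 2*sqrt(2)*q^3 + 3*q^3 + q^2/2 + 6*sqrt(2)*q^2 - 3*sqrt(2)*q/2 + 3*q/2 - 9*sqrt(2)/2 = (q + 3)*(q - sqrt(2)/2)*(q + sqrt(2))*(q + 3*sqrt(2)/2)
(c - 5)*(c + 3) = c^2 - 2*c - 15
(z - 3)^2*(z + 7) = z^3 + z^2 - 33*z + 63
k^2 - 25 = (k - 5)*(k + 5)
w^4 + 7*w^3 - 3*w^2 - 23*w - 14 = (w - 2)*(w + 1)^2*(w + 7)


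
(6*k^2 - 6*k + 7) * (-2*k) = -12*k^3 + 12*k^2 - 14*k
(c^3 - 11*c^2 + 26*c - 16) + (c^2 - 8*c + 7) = c^3 - 10*c^2 + 18*c - 9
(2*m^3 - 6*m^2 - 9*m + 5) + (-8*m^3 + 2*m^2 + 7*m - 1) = -6*m^3 - 4*m^2 - 2*m + 4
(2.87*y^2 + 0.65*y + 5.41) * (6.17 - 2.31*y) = -6.6297*y^3 + 16.2064*y^2 - 8.4866*y + 33.3797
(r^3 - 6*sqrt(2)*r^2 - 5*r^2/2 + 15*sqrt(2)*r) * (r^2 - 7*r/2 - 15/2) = r^5 - 6*sqrt(2)*r^4 - 6*r^4 + 5*r^3/4 + 36*sqrt(2)*r^3 - 15*sqrt(2)*r^2/2 + 75*r^2/4 - 225*sqrt(2)*r/2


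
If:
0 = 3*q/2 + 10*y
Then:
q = -20*y/3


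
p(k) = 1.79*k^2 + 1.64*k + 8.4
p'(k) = 3.58*k + 1.64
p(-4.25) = 33.76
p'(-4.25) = -13.58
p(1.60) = 15.61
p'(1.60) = 7.37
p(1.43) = 14.41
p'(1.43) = 6.76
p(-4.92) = 43.66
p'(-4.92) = -15.97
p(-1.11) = 8.79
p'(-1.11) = -2.33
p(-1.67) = 10.65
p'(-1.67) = -4.34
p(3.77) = 40.02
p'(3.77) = 15.14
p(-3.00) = 19.59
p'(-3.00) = -9.10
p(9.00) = 168.15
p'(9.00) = 33.86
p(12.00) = 285.84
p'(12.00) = 44.60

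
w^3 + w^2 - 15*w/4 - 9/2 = (w - 2)*(w + 3/2)^2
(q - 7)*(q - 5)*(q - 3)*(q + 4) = q^4 - 11*q^3 + 11*q^2 + 179*q - 420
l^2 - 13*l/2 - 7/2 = (l - 7)*(l + 1/2)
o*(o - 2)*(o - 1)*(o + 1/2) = o^4 - 5*o^3/2 + o^2/2 + o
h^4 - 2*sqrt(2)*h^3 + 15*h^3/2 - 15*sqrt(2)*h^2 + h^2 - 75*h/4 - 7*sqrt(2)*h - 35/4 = (h + 1/2)*(h + 7)*(h - 5*sqrt(2)/2)*(h + sqrt(2)/2)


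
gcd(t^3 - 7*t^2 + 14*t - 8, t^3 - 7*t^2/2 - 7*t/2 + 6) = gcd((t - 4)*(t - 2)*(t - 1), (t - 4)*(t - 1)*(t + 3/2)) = t^2 - 5*t + 4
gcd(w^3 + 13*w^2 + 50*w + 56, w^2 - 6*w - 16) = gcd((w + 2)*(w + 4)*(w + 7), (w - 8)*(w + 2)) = w + 2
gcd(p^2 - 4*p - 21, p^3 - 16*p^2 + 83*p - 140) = p - 7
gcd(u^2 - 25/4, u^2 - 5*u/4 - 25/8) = u - 5/2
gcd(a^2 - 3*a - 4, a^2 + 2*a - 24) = a - 4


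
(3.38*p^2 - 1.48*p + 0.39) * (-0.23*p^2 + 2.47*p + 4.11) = -0.7774*p^4 + 8.689*p^3 + 10.1465*p^2 - 5.1195*p + 1.6029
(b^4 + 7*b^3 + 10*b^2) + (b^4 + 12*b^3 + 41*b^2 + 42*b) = 2*b^4 + 19*b^3 + 51*b^2 + 42*b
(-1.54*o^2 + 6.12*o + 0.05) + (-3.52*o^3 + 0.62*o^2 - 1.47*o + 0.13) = -3.52*o^3 - 0.92*o^2 + 4.65*o + 0.18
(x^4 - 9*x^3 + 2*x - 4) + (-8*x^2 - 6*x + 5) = x^4 - 9*x^3 - 8*x^2 - 4*x + 1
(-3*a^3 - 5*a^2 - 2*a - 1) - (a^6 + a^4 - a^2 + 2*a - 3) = -a^6 - a^4 - 3*a^3 - 4*a^2 - 4*a + 2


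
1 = 1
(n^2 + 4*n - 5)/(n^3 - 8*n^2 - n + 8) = (n + 5)/(n^2 - 7*n - 8)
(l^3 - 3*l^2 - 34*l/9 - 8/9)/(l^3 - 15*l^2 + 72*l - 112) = (l^2 + l + 2/9)/(l^2 - 11*l + 28)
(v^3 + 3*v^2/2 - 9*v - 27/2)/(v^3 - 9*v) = (v + 3/2)/v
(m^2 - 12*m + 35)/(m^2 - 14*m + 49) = (m - 5)/(m - 7)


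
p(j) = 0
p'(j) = 0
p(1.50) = 0.00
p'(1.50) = 0.00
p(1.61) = 0.00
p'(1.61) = 0.00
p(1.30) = 0.00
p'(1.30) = 0.00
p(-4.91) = 0.00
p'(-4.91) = 0.00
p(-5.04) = 0.00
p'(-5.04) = 0.00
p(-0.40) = 0.00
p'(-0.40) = 0.00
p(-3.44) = 0.00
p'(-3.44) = 0.00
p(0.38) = 0.00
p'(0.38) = 0.00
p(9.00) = 0.00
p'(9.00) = 0.00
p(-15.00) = 0.00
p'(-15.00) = 0.00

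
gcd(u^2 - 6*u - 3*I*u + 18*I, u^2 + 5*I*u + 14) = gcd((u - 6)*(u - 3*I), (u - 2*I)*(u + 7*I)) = 1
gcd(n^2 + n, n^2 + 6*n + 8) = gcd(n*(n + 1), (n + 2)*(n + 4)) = 1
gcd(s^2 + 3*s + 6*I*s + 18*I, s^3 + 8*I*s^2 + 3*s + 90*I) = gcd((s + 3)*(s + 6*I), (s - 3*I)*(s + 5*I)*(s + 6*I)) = s + 6*I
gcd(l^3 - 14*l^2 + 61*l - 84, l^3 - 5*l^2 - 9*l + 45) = l - 3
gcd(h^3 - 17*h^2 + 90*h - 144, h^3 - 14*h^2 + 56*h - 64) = h - 8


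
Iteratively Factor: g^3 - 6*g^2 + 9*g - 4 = (g - 4)*(g^2 - 2*g + 1) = (g - 4)*(g - 1)*(g - 1)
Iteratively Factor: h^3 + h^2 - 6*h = (h - 2)*(h^2 + 3*h) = (h - 2)*(h + 3)*(h)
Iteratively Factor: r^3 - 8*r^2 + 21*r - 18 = (r - 2)*(r^2 - 6*r + 9) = (r - 3)*(r - 2)*(r - 3)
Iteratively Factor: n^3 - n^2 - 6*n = (n + 2)*(n^2 - 3*n) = (n - 3)*(n + 2)*(n)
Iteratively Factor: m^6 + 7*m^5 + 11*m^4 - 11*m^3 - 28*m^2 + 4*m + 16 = (m - 1)*(m^5 + 8*m^4 + 19*m^3 + 8*m^2 - 20*m - 16) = (m - 1)*(m + 1)*(m^4 + 7*m^3 + 12*m^2 - 4*m - 16) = (m - 1)*(m + 1)*(m + 2)*(m^3 + 5*m^2 + 2*m - 8) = (m - 1)^2*(m + 1)*(m + 2)*(m^2 + 6*m + 8) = (m - 1)^2*(m + 1)*(m + 2)^2*(m + 4)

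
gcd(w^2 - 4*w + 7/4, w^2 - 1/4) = w - 1/2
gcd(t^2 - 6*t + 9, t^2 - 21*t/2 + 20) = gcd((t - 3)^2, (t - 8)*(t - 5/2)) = 1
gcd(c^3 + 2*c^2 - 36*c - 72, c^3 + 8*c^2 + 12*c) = c^2 + 8*c + 12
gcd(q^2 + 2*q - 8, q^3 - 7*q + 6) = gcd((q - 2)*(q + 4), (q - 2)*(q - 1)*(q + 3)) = q - 2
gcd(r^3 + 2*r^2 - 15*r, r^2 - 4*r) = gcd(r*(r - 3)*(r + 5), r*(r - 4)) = r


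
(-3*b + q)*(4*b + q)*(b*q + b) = -12*b^3*q - 12*b^3 + b^2*q^2 + b^2*q + b*q^3 + b*q^2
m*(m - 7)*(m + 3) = m^3 - 4*m^2 - 21*m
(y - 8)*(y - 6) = y^2 - 14*y + 48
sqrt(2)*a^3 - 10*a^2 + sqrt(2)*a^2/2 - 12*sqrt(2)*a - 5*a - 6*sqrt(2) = (a - 6*sqrt(2))*(a + sqrt(2))*(sqrt(2)*a + sqrt(2)/2)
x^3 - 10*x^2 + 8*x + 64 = (x - 8)*(x - 4)*(x + 2)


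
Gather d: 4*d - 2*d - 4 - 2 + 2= 2*d - 4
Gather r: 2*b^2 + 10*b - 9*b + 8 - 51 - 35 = 2*b^2 + b - 78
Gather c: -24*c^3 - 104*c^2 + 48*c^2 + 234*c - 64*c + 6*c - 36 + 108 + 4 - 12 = -24*c^3 - 56*c^2 + 176*c + 64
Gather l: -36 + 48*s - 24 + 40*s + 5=88*s - 55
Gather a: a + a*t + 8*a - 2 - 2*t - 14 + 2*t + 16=a*(t + 9)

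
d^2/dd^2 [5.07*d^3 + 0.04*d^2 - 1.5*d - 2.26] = 30.42*d + 0.08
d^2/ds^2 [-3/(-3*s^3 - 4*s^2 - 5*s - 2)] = 6*(-(9*s + 4)*(3*s^3 + 4*s^2 + 5*s + 2) + (9*s^2 + 8*s + 5)^2)/(3*s^3 + 4*s^2 + 5*s + 2)^3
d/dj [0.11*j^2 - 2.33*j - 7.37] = 0.22*j - 2.33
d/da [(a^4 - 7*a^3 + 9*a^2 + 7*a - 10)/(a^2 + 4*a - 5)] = (2*a^3 + 9*a^2 - 60*a + 5)/(a^2 + 10*a + 25)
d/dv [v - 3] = 1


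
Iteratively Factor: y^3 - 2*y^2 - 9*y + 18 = (y - 3)*(y^2 + y - 6) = (y - 3)*(y + 3)*(y - 2)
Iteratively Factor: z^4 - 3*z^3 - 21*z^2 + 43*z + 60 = (z + 1)*(z^3 - 4*z^2 - 17*z + 60) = (z - 5)*(z + 1)*(z^2 + z - 12) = (z - 5)*(z - 3)*(z + 1)*(z + 4)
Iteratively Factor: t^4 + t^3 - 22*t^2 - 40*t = (t)*(t^3 + t^2 - 22*t - 40) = t*(t - 5)*(t^2 + 6*t + 8) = t*(t - 5)*(t + 2)*(t + 4)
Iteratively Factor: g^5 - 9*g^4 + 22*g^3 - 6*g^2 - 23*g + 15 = (g - 1)*(g^4 - 8*g^3 + 14*g^2 + 8*g - 15) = (g - 5)*(g - 1)*(g^3 - 3*g^2 - g + 3) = (g - 5)*(g - 1)*(g + 1)*(g^2 - 4*g + 3) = (g - 5)*(g - 3)*(g - 1)*(g + 1)*(g - 1)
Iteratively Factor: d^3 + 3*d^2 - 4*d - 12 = (d + 3)*(d^2 - 4) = (d + 2)*(d + 3)*(d - 2)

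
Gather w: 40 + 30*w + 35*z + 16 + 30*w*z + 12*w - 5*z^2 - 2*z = w*(30*z + 42) - 5*z^2 + 33*z + 56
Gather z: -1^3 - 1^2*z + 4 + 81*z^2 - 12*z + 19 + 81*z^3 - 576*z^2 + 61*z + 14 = 81*z^3 - 495*z^2 + 48*z + 36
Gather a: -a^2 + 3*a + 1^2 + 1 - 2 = -a^2 + 3*a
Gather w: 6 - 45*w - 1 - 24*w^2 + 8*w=-24*w^2 - 37*w + 5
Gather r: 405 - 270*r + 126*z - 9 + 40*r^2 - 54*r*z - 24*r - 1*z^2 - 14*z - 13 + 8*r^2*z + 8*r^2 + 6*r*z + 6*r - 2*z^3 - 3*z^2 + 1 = r^2*(8*z + 48) + r*(-48*z - 288) - 2*z^3 - 4*z^2 + 112*z + 384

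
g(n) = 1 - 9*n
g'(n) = -9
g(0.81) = -6.29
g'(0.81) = -9.00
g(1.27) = -10.43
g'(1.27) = -9.00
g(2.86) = -24.74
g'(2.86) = -9.00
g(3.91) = -34.19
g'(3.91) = -9.00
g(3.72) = -32.48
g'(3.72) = -9.00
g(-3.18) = 29.62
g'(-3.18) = -9.00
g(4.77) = -41.93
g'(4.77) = -9.00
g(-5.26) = 48.34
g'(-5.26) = -9.00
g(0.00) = 1.00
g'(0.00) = -9.00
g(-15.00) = 136.00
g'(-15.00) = -9.00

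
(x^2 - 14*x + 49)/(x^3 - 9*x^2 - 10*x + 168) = (x - 7)/(x^2 - 2*x - 24)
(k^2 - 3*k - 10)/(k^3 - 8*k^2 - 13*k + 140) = (k + 2)/(k^2 - 3*k - 28)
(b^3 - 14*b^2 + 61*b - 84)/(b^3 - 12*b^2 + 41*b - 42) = (b - 4)/(b - 2)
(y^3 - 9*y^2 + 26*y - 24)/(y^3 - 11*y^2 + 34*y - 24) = (y^2 - 5*y + 6)/(y^2 - 7*y + 6)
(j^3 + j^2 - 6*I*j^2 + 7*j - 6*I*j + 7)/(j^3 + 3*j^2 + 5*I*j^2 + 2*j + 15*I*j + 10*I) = (j^2 - 6*I*j + 7)/(j^2 + j*(2 + 5*I) + 10*I)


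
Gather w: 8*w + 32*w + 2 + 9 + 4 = 40*w + 15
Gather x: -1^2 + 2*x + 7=2*x + 6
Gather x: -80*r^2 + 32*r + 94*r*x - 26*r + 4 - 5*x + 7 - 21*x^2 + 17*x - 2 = -80*r^2 + 6*r - 21*x^2 + x*(94*r + 12) + 9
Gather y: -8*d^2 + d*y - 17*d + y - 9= -8*d^2 - 17*d + y*(d + 1) - 9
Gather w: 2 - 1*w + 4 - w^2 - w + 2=-w^2 - 2*w + 8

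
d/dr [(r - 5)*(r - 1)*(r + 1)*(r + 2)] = 4*r^3 - 9*r^2 - 22*r + 3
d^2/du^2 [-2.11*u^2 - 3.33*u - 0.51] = -4.22000000000000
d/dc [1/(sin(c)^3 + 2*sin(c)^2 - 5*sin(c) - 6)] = (-3*sin(c)^2 - 4*sin(c) + 5)*cos(c)/(sin(c)^3 + 2*sin(c)^2 - 5*sin(c) - 6)^2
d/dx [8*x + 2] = 8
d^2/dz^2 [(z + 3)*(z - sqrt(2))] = 2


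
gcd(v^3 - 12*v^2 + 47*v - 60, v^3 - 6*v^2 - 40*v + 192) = v - 4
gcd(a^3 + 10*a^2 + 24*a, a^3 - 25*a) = a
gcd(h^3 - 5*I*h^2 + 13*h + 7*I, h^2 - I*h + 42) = h - 7*I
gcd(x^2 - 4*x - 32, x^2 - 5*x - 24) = x - 8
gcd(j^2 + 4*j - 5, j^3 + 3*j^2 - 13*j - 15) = j + 5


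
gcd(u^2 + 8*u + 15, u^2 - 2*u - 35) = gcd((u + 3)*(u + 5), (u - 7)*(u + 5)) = u + 5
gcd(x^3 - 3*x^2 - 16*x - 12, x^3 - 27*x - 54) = x - 6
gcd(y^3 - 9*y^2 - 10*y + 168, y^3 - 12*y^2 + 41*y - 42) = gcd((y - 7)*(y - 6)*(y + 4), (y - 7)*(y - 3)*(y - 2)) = y - 7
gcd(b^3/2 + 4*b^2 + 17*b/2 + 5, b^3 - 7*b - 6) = b^2 + 3*b + 2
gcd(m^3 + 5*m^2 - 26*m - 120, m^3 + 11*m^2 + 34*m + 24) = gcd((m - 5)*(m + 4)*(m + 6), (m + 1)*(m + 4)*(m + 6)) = m^2 + 10*m + 24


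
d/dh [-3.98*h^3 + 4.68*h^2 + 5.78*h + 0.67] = -11.94*h^2 + 9.36*h + 5.78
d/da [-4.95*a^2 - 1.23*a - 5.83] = -9.9*a - 1.23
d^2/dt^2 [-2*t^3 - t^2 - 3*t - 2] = -12*t - 2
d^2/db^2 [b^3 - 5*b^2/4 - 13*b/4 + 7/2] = 6*b - 5/2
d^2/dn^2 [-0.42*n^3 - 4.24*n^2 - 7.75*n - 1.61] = -2.52*n - 8.48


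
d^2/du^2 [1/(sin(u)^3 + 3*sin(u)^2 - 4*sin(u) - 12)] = (-9*sin(u)^6 - 33*sin(u)^5 - 16*sin(u)^4 - 24*sin(u)^3 - 130*sin(u)^2 + 48*sin(u) + 104)/(sin(u)^3 + 3*sin(u)^2 - 4*sin(u) - 12)^3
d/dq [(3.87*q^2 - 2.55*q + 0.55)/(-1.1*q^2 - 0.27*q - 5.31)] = (-3.8499*q^2 - 39.8894*q + 13.689)/(1.21*q^4 + 0.594*q^3 + 11.7549*q^2 + 2.8674*q + 28.1961)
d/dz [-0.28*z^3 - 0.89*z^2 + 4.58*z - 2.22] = -0.84*z^2 - 1.78*z + 4.58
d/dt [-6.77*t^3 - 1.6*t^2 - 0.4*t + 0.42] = -20.31*t^2 - 3.2*t - 0.4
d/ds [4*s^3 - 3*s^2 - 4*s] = 12*s^2 - 6*s - 4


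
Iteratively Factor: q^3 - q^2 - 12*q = (q + 3)*(q^2 - 4*q) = q*(q + 3)*(q - 4)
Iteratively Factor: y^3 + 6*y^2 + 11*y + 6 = (y + 1)*(y^2 + 5*y + 6) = (y + 1)*(y + 2)*(y + 3)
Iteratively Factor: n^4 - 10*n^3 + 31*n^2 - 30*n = (n - 3)*(n^3 - 7*n^2 + 10*n) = (n - 3)*(n - 2)*(n^2 - 5*n) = n*(n - 3)*(n - 2)*(n - 5)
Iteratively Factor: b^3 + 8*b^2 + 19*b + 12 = (b + 3)*(b^2 + 5*b + 4) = (b + 3)*(b + 4)*(b + 1)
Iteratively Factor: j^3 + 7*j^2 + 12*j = (j + 3)*(j^2 + 4*j) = j*(j + 3)*(j + 4)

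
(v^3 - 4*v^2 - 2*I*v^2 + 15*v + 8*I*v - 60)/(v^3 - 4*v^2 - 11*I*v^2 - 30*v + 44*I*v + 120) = (v + 3*I)/(v - 6*I)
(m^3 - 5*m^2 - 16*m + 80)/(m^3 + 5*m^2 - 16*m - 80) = (m - 5)/(m + 5)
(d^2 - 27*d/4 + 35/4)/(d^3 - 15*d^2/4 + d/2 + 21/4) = (d - 5)/(d^2 - 2*d - 3)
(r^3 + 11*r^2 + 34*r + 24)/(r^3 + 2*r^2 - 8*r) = (r^2 + 7*r + 6)/(r*(r - 2))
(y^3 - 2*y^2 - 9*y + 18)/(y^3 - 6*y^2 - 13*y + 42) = (y - 3)/(y - 7)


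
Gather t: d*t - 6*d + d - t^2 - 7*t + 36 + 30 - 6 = -5*d - t^2 + t*(d - 7) + 60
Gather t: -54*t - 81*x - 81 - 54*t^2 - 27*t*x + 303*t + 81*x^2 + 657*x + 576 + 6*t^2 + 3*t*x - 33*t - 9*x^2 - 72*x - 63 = -48*t^2 + t*(216 - 24*x) + 72*x^2 + 504*x + 432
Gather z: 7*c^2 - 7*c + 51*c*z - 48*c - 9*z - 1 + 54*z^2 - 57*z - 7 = 7*c^2 - 55*c + 54*z^2 + z*(51*c - 66) - 8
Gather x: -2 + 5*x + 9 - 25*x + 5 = 12 - 20*x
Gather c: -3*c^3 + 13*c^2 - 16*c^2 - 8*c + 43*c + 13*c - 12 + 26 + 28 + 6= -3*c^3 - 3*c^2 + 48*c + 48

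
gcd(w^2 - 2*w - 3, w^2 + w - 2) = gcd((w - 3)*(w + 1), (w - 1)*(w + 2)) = 1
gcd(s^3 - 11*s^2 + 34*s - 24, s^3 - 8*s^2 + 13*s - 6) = s^2 - 7*s + 6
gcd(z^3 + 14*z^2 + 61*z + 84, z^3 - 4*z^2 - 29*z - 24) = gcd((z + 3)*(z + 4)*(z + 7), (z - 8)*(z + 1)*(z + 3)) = z + 3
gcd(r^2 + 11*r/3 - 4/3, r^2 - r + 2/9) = r - 1/3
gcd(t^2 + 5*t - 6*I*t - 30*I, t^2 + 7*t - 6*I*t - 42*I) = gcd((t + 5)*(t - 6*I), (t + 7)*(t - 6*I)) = t - 6*I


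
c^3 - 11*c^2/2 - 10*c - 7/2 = (c - 7)*(c + 1/2)*(c + 1)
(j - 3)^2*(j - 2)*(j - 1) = j^4 - 9*j^3 + 29*j^2 - 39*j + 18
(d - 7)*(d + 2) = d^2 - 5*d - 14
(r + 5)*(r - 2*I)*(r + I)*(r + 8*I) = r^4 + 5*r^3 + 7*I*r^3 + 10*r^2 + 35*I*r^2 + 50*r + 16*I*r + 80*I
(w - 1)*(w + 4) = w^2 + 3*w - 4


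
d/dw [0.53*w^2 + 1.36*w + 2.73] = 1.06*w + 1.36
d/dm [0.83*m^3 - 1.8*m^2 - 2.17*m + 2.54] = 2.49*m^2 - 3.6*m - 2.17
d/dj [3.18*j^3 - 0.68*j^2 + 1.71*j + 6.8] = 9.54*j^2 - 1.36*j + 1.71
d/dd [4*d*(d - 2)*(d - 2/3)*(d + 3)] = 16*d^3 + 4*d^2 - 160*d/3 + 16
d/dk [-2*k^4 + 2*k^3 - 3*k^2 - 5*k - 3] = -8*k^3 + 6*k^2 - 6*k - 5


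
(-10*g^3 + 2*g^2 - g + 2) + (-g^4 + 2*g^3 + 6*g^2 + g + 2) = -g^4 - 8*g^3 + 8*g^2 + 4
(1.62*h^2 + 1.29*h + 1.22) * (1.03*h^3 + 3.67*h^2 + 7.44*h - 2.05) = 1.6686*h^5 + 7.2741*h^4 + 18.0437*h^3 + 10.754*h^2 + 6.4323*h - 2.501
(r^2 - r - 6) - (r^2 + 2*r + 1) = -3*r - 7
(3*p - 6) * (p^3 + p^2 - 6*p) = 3*p^4 - 3*p^3 - 24*p^2 + 36*p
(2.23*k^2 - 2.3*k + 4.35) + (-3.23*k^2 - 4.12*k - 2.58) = -1.0*k^2 - 6.42*k + 1.77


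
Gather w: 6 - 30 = -24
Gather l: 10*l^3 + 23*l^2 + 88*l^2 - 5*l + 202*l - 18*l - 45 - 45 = 10*l^3 + 111*l^2 + 179*l - 90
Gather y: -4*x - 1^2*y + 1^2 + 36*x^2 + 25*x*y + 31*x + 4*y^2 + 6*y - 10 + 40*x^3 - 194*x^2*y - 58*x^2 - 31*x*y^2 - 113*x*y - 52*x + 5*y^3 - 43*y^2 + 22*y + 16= 40*x^3 - 22*x^2 - 25*x + 5*y^3 + y^2*(-31*x - 39) + y*(-194*x^2 - 88*x + 27) + 7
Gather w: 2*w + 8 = 2*w + 8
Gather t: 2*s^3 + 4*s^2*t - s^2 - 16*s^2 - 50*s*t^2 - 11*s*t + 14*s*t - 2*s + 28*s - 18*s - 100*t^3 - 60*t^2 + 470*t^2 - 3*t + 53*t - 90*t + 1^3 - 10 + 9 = 2*s^3 - 17*s^2 + 8*s - 100*t^3 + t^2*(410 - 50*s) + t*(4*s^2 + 3*s - 40)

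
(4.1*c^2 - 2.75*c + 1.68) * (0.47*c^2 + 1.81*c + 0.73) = 1.927*c^4 + 6.1285*c^3 - 1.1949*c^2 + 1.0333*c + 1.2264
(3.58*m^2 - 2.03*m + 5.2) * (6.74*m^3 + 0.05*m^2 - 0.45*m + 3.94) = 24.1292*m^5 - 13.5032*m^4 + 33.3355*m^3 + 15.2787*m^2 - 10.3382*m + 20.488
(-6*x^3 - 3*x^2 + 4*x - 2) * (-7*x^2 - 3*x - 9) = 42*x^5 + 39*x^4 + 35*x^3 + 29*x^2 - 30*x + 18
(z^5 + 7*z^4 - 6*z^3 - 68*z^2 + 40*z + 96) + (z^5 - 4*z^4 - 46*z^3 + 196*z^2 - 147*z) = 2*z^5 + 3*z^4 - 52*z^3 + 128*z^2 - 107*z + 96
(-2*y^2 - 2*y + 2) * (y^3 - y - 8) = -2*y^5 - 2*y^4 + 4*y^3 + 18*y^2 + 14*y - 16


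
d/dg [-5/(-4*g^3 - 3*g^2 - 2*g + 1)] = 10*(-6*g^2 - 3*g - 1)/(4*g^3 + 3*g^2 + 2*g - 1)^2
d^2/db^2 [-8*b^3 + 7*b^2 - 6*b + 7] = 14 - 48*b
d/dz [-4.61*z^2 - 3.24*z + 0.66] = -9.22*z - 3.24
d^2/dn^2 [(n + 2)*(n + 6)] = 2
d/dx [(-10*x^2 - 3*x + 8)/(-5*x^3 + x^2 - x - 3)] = ((20*x + 3)*(5*x^3 - x^2 + x + 3) - (10*x^2 + 3*x - 8)*(15*x^2 - 2*x + 1))/(5*x^3 - x^2 + x + 3)^2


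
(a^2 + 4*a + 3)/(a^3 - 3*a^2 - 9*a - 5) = (a + 3)/(a^2 - 4*a - 5)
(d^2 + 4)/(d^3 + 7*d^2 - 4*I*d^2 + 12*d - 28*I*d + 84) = (d - 2*I)/(d^2 + d*(7 - 6*I) - 42*I)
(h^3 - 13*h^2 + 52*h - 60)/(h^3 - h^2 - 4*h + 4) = (h^2 - 11*h + 30)/(h^2 + h - 2)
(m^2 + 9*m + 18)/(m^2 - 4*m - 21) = (m + 6)/(m - 7)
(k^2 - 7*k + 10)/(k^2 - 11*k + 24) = (k^2 - 7*k + 10)/(k^2 - 11*k + 24)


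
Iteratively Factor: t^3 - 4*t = (t)*(t^2 - 4) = t*(t - 2)*(t + 2)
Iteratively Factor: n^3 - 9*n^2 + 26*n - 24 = (n - 4)*(n^2 - 5*n + 6) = (n - 4)*(n - 2)*(n - 3)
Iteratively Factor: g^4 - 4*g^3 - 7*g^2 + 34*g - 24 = (g - 2)*(g^3 - 2*g^2 - 11*g + 12) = (g - 2)*(g + 3)*(g^2 - 5*g + 4) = (g - 2)*(g - 1)*(g + 3)*(g - 4)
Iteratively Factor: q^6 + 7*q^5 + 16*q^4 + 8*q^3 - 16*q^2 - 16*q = (q + 2)*(q^5 + 5*q^4 + 6*q^3 - 4*q^2 - 8*q) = (q + 2)^2*(q^4 + 3*q^3 - 4*q) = q*(q + 2)^2*(q^3 + 3*q^2 - 4) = q*(q - 1)*(q + 2)^2*(q^2 + 4*q + 4) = q*(q - 1)*(q + 2)^3*(q + 2)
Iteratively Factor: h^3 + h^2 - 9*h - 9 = (h + 1)*(h^2 - 9) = (h + 1)*(h + 3)*(h - 3)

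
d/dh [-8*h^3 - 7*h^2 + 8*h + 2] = -24*h^2 - 14*h + 8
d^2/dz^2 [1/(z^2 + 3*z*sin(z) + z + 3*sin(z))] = ((z^2 + 3*z*sin(z) + z + 3*sin(z))*(3*z*sin(z) + 3*sin(z) - 6*cos(z) - 2) + 2*(3*z*cos(z) + 2*z + 3*sqrt(2)*sin(z + pi/4) + 1)^2)/((z + 1)^3*(z + 3*sin(z))^3)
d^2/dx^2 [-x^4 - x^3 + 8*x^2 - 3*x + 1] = -12*x^2 - 6*x + 16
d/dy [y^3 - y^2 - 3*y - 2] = 3*y^2 - 2*y - 3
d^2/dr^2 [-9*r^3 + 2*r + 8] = -54*r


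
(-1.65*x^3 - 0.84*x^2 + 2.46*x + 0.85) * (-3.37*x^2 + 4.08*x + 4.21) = 5.5605*x^5 - 3.9012*x^4 - 18.6639*x^3 + 3.6359*x^2 + 13.8246*x + 3.5785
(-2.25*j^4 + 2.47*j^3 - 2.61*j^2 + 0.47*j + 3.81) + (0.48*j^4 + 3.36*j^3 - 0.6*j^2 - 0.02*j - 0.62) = -1.77*j^4 + 5.83*j^3 - 3.21*j^2 + 0.45*j + 3.19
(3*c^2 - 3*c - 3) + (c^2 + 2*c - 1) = 4*c^2 - c - 4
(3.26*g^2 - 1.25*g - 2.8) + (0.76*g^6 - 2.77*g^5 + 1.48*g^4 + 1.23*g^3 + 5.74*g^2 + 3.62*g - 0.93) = 0.76*g^6 - 2.77*g^5 + 1.48*g^4 + 1.23*g^3 + 9.0*g^2 + 2.37*g - 3.73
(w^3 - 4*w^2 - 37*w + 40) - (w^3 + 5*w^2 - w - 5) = -9*w^2 - 36*w + 45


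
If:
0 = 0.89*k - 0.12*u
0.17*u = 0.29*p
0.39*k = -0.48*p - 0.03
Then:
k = -0.01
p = -0.05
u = -0.09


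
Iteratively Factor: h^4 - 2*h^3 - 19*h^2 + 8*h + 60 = (h - 2)*(h^3 - 19*h - 30) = (h - 2)*(h + 2)*(h^2 - 2*h - 15) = (h - 2)*(h + 2)*(h + 3)*(h - 5)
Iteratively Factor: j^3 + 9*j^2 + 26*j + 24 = (j + 2)*(j^2 + 7*j + 12) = (j + 2)*(j + 4)*(j + 3)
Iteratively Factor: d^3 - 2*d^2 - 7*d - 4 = (d + 1)*(d^2 - 3*d - 4) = (d + 1)^2*(d - 4)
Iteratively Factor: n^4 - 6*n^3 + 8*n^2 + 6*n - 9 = (n - 3)*(n^3 - 3*n^2 - n + 3) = (n - 3)*(n + 1)*(n^2 - 4*n + 3) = (n - 3)^2*(n + 1)*(n - 1)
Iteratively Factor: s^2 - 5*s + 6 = (s - 3)*(s - 2)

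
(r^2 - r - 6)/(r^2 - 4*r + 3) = (r + 2)/(r - 1)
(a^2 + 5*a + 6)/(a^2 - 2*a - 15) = (a + 2)/(a - 5)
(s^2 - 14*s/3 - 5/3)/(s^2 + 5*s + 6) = (3*s^2 - 14*s - 5)/(3*(s^2 + 5*s + 6))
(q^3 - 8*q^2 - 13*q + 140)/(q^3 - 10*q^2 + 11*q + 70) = (q + 4)/(q + 2)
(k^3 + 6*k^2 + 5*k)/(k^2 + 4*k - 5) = k*(k + 1)/(k - 1)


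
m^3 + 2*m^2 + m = m*(m + 1)^2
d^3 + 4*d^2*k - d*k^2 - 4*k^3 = (d - k)*(d + k)*(d + 4*k)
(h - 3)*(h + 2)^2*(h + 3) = h^4 + 4*h^3 - 5*h^2 - 36*h - 36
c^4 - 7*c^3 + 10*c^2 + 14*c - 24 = (c - 4)*(c - 3)*(c - sqrt(2))*(c + sqrt(2))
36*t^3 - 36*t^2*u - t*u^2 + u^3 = (-6*t + u)*(-t + u)*(6*t + u)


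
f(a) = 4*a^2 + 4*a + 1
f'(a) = 8*a + 4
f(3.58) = 66.59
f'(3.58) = 32.64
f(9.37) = 389.67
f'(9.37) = 78.96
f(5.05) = 123.21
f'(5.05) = 44.40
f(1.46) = 15.37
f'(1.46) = 15.68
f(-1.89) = 7.73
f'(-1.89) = -11.12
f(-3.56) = 37.45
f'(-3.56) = -24.48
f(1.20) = 11.56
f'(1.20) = 13.60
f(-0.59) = 0.03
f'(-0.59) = -0.72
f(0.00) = 1.00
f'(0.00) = 4.00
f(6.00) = 169.00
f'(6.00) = 52.00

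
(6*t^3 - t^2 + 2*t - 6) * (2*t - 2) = 12*t^4 - 14*t^3 + 6*t^2 - 16*t + 12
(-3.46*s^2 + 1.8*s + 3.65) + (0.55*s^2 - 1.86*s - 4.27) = -2.91*s^2 - 0.0600000000000001*s - 0.62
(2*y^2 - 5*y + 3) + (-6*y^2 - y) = -4*y^2 - 6*y + 3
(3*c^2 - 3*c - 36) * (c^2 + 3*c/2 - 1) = 3*c^4 + 3*c^3/2 - 87*c^2/2 - 51*c + 36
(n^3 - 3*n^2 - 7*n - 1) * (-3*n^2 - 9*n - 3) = -3*n^5 + 45*n^3 + 75*n^2 + 30*n + 3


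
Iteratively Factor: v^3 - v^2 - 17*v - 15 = (v + 1)*(v^2 - 2*v - 15) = (v - 5)*(v + 1)*(v + 3)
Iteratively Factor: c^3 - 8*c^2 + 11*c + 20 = (c - 5)*(c^2 - 3*c - 4) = (c - 5)*(c - 4)*(c + 1)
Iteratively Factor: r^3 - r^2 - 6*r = (r + 2)*(r^2 - 3*r) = (r - 3)*(r + 2)*(r)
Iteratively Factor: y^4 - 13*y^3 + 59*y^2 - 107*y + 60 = (y - 4)*(y^3 - 9*y^2 + 23*y - 15) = (y - 4)*(y - 1)*(y^2 - 8*y + 15) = (y - 4)*(y - 3)*(y - 1)*(y - 5)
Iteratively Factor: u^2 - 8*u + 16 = (u - 4)*(u - 4)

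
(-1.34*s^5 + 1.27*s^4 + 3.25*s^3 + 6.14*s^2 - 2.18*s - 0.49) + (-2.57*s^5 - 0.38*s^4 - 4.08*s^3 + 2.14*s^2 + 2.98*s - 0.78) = -3.91*s^5 + 0.89*s^4 - 0.83*s^3 + 8.28*s^2 + 0.8*s - 1.27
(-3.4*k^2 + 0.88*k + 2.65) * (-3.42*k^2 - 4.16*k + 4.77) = 11.628*k^4 + 11.1344*k^3 - 28.9418*k^2 - 6.8264*k + 12.6405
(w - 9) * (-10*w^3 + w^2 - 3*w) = -10*w^4 + 91*w^3 - 12*w^2 + 27*w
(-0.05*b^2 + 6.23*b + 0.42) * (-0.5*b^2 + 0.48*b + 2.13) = 0.025*b^4 - 3.139*b^3 + 2.6739*b^2 + 13.4715*b + 0.8946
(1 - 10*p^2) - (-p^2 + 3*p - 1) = -9*p^2 - 3*p + 2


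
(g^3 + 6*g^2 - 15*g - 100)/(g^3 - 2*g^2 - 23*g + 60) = (g + 5)/(g - 3)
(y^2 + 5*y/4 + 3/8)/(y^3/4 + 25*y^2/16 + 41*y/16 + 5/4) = 2*(8*y^2 + 10*y + 3)/(4*y^3 + 25*y^2 + 41*y + 20)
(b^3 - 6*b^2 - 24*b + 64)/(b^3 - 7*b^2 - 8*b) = (b^2 + 2*b - 8)/(b*(b + 1))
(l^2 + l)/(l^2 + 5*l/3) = 3*(l + 1)/(3*l + 5)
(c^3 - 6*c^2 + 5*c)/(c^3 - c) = (c - 5)/(c + 1)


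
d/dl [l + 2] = 1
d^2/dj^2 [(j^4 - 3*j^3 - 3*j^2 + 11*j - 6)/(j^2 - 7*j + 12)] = 2*(j^3 - 12*j^2 + 48*j - 10)/(j^3 - 12*j^2 + 48*j - 64)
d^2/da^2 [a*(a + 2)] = 2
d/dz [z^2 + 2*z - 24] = 2*z + 2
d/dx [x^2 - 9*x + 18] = 2*x - 9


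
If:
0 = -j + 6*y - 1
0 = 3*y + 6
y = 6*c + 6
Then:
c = -4/3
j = -13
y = -2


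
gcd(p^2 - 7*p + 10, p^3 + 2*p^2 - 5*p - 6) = p - 2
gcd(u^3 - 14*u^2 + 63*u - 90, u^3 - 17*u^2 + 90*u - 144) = u^2 - 9*u + 18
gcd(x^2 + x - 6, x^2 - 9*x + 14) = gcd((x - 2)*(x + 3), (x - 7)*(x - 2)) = x - 2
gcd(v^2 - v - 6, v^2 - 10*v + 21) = v - 3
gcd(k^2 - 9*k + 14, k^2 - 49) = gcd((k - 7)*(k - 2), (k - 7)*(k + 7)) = k - 7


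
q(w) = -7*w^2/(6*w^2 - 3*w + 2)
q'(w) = -7*w^2*(3 - 12*w)/(6*w^2 - 3*w + 2)^2 - 14*w/(6*w^2 - 3*w + 2)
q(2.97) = -1.34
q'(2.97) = 0.05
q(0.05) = -0.01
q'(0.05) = -0.39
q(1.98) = -1.40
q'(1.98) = 0.07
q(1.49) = -1.43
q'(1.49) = 0.04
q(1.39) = -1.44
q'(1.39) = 0.02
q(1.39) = -1.44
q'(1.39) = 0.02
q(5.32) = -1.27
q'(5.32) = 0.02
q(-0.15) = -0.06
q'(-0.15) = 0.70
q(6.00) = -1.26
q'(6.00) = 0.01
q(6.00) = -1.26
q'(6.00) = 0.01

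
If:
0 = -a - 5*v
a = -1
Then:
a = -1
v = 1/5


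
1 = 1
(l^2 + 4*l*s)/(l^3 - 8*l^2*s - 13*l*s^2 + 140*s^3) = l/(l^2 - 12*l*s + 35*s^2)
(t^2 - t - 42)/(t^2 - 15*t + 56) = (t + 6)/(t - 8)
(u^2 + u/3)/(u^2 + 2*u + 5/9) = 3*u/(3*u + 5)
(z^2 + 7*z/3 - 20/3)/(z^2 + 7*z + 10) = (3*z^2 + 7*z - 20)/(3*(z^2 + 7*z + 10))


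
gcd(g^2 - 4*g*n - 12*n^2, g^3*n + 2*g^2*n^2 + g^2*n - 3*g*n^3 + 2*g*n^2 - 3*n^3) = 1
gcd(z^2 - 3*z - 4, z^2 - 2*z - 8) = z - 4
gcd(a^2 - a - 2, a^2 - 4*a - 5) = a + 1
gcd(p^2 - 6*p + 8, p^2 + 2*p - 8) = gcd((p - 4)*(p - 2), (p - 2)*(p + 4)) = p - 2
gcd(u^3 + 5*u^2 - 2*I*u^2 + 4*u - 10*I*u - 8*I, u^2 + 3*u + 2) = u + 1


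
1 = 1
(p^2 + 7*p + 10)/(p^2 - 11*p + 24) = (p^2 + 7*p + 10)/(p^2 - 11*p + 24)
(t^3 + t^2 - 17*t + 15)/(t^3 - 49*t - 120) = (t^2 - 4*t + 3)/(t^2 - 5*t - 24)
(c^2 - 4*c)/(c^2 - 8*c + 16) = c/(c - 4)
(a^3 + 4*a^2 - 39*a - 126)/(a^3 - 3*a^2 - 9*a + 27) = (a^2 + a - 42)/(a^2 - 6*a + 9)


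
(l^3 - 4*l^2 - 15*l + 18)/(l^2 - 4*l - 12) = (l^2 + 2*l - 3)/(l + 2)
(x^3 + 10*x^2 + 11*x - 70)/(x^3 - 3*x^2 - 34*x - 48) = (-x^3 - 10*x^2 - 11*x + 70)/(-x^3 + 3*x^2 + 34*x + 48)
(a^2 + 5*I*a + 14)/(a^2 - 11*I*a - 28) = (a^2 + 5*I*a + 14)/(a^2 - 11*I*a - 28)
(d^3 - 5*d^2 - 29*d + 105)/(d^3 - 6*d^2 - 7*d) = (d^2 + 2*d - 15)/(d*(d + 1))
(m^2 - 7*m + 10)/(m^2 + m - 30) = (m - 2)/(m + 6)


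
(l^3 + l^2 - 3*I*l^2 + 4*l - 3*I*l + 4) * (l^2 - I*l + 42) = l^5 + l^4 - 4*I*l^4 + 43*l^3 - 4*I*l^3 + 43*l^2 - 130*I*l^2 + 168*l - 130*I*l + 168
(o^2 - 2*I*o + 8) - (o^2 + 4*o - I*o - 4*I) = -4*o - I*o + 8 + 4*I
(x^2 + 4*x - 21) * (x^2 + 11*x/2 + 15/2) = x^4 + 19*x^3/2 + 17*x^2/2 - 171*x/2 - 315/2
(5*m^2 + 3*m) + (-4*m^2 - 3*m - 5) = m^2 - 5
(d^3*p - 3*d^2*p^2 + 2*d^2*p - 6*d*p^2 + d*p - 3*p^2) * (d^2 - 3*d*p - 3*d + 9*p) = d^5*p - 6*d^4*p^2 - d^4*p + 9*d^3*p^3 + 6*d^3*p^2 - 5*d^3*p - 9*d^2*p^3 + 30*d^2*p^2 - 3*d^2*p - 45*d*p^3 + 18*d*p^2 - 27*p^3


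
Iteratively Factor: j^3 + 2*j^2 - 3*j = (j)*(j^2 + 2*j - 3) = j*(j + 3)*(j - 1)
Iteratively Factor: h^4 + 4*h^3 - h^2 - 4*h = (h)*(h^3 + 4*h^2 - h - 4) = h*(h - 1)*(h^2 + 5*h + 4) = h*(h - 1)*(h + 1)*(h + 4)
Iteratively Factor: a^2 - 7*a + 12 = (a - 4)*(a - 3)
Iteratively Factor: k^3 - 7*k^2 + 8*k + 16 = (k - 4)*(k^2 - 3*k - 4) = (k - 4)^2*(k + 1)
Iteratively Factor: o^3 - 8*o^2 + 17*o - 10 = (o - 2)*(o^2 - 6*o + 5) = (o - 2)*(o - 1)*(o - 5)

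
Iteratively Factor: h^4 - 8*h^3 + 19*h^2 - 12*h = (h - 4)*(h^3 - 4*h^2 + 3*h) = h*(h - 4)*(h^2 - 4*h + 3) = h*(h - 4)*(h - 3)*(h - 1)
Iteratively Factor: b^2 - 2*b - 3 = (b + 1)*(b - 3)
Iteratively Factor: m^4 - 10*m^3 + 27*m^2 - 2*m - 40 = (m - 4)*(m^3 - 6*m^2 + 3*m + 10) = (m - 4)*(m + 1)*(m^2 - 7*m + 10) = (m - 5)*(m - 4)*(m + 1)*(m - 2)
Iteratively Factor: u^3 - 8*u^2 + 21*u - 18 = (u - 3)*(u^2 - 5*u + 6) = (u - 3)^2*(u - 2)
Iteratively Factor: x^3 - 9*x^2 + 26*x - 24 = (x - 3)*(x^2 - 6*x + 8) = (x - 4)*(x - 3)*(x - 2)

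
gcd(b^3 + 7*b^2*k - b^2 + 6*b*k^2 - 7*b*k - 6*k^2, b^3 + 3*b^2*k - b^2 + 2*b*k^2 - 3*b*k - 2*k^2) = b^2 + b*k - b - k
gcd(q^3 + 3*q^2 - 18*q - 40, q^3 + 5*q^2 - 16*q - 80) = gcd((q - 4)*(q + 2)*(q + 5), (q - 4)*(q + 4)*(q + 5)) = q^2 + q - 20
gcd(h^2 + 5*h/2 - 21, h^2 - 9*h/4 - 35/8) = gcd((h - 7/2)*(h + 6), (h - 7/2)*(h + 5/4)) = h - 7/2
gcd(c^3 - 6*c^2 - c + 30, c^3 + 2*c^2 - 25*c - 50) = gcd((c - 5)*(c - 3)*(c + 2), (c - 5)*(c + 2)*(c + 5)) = c^2 - 3*c - 10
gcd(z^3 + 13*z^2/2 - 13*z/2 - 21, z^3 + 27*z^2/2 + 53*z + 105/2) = z^2 + 17*z/2 + 21/2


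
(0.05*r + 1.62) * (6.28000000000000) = 0.314*r + 10.1736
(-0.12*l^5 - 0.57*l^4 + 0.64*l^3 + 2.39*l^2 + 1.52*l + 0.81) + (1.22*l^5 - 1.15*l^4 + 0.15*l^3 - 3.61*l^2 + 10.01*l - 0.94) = 1.1*l^5 - 1.72*l^4 + 0.79*l^3 - 1.22*l^2 + 11.53*l - 0.13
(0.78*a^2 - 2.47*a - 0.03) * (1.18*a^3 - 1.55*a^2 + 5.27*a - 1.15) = 0.9204*a^5 - 4.1236*a^4 + 7.9037*a^3 - 13.8674*a^2 + 2.6824*a + 0.0345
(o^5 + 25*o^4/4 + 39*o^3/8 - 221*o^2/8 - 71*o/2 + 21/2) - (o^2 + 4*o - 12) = o^5 + 25*o^4/4 + 39*o^3/8 - 229*o^2/8 - 79*o/2 + 45/2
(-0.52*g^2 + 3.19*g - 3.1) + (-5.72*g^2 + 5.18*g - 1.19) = -6.24*g^2 + 8.37*g - 4.29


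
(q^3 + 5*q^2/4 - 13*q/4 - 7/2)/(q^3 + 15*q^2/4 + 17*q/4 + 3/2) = (4*q - 7)/(4*q + 3)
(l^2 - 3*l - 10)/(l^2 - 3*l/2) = 2*(l^2 - 3*l - 10)/(l*(2*l - 3))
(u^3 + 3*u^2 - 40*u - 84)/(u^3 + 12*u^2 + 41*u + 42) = (u - 6)/(u + 3)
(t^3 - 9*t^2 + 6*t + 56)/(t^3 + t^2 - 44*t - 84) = (t - 4)/(t + 6)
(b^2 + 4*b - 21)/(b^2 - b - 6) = (b + 7)/(b + 2)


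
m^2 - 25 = (m - 5)*(m + 5)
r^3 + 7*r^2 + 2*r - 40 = (r - 2)*(r + 4)*(r + 5)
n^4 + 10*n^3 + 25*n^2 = n^2*(n + 5)^2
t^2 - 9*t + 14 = (t - 7)*(t - 2)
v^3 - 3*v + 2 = (v - 1)^2*(v + 2)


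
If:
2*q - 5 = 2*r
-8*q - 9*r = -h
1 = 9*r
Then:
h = 197/9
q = 47/18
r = 1/9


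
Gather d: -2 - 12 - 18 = -32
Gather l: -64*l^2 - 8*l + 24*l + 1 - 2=-64*l^2 + 16*l - 1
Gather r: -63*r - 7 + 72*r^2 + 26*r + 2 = 72*r^2 - 37*r - 5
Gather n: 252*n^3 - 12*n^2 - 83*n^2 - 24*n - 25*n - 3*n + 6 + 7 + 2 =252*n^3 - 95*n^2 - 52*n + 15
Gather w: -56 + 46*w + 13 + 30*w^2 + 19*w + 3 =30*w^2 + 65*w - 40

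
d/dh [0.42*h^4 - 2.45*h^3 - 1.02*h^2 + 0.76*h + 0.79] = 1.68*h^3 - 7.35*h^2 - 2.04*h + 0.76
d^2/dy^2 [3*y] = 0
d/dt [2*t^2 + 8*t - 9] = 4*t + 8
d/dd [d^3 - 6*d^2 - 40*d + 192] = 3*d^2 - 12*d - 40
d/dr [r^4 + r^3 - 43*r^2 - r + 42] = 4*r^3 + 3*r^2 - 86*r - 1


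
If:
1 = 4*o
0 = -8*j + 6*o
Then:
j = 3/16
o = 1/4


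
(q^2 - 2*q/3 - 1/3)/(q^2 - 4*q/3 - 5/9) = 3*(q - 1)/(3*q - 5)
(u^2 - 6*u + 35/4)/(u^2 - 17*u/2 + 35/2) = (u - 5/2)/(u - 5)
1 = 1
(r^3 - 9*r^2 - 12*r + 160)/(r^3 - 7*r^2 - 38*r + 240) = (r + 4)/(r + 6)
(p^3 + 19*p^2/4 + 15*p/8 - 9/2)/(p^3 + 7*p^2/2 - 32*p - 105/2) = (p^2 + 13*p/4 - 3)/(p^2 + 2*p - 35)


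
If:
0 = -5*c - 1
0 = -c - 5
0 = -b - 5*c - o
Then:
No Solution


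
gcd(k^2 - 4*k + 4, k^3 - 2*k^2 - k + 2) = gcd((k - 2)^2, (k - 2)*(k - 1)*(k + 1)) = k - 2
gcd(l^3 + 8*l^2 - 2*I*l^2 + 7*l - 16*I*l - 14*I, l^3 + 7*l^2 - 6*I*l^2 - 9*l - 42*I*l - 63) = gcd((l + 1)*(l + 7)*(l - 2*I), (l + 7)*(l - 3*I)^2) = l + 7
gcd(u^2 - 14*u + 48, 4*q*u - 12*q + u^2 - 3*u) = 1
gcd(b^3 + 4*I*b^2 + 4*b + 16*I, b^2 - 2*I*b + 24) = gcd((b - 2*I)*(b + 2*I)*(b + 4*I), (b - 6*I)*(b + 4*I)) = b + 4*I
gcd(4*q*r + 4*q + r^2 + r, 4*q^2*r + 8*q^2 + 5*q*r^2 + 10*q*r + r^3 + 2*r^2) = 4*q + r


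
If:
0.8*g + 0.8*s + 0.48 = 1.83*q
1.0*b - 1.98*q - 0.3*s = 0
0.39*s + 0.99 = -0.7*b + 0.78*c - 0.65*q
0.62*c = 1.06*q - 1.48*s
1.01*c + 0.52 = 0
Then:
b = -1.29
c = -0.51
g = -1.78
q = -0.62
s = -0.23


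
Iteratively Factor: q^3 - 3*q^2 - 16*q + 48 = (q - 3)*(q^2 - 16) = (q - 3)*(q + 4)*(q - 4)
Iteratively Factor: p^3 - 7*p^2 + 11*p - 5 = (p - 1)*(p^2 - 6*p + 5) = (p - 1)^2*(p - 5)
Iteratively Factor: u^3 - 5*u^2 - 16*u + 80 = (u + 4)*(u^2 - 9*u + 20) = (u - 5)*(u + 4)*(u - 4)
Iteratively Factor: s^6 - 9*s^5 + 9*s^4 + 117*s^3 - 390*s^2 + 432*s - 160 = (s + 4)*(s^5 - 13*s^4 + 61*s^3 - 127*s^2 + 118*s - 40) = (s - 1)*(s + 4)*(s^4 - 12*s^3 + 49*s^2 - 78*s + 40) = (s - 1)^2*(s + 4)*(s^3 - 11*s^2 + 38*s - 40) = (s - 2)*(s - 1)^2*(s + 4)*(s^2 - 9*s + 20) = (s - 5)*(s - 2)*(s - 1)^2*(s + 4)*(s - 4)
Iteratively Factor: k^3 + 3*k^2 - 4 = (k + 2)*(k^2 + k - 2) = (k + 2)^2*(k - 1)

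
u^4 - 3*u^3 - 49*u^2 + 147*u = u*(u - 7)*(u - 3)*(u + 7)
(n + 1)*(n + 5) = n^2 + 6*n + 5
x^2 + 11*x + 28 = (x + 4)*(x + 7)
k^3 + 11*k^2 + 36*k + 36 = (k + 2)*(k + 3)*(k + 6)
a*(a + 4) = a^2 + 4*a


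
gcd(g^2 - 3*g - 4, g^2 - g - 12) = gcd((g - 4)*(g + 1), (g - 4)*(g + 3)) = g - 4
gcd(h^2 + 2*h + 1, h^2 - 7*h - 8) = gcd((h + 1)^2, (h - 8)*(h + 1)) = h + 1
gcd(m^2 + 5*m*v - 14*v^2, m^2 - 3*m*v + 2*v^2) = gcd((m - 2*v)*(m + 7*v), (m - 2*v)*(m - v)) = -m + 2*v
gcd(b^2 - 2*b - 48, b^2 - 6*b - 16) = b - 8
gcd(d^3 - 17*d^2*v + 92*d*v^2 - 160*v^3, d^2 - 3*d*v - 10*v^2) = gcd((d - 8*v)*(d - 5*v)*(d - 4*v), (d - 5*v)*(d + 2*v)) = -d + 5*v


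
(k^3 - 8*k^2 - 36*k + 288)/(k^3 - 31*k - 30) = (k^2 - 2*k - 48)/(k^2 + 6*k + 5)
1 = 1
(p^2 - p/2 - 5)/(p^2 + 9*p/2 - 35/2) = (p + 2)/(p + 7)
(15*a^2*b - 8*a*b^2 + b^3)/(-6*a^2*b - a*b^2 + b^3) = (-5*a + b)/(2*a + b)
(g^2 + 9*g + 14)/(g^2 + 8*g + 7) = (g + 2)/(g + 1)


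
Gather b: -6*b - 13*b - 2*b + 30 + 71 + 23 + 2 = 126 - 21*b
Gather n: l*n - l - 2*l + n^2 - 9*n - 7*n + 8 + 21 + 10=-3*l + n^2 + n*(l - 16) + 39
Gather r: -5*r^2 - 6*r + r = -5*r^2 - 5*r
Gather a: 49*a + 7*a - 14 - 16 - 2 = 56*a - 32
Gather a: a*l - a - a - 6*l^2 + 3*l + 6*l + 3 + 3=a*(l - 2) - 6*l^2 + 9*l + 6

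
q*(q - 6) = q^2 - 6*q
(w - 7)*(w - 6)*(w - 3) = w^3 - 16*w^2 + 81*w - 126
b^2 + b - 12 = (b - 3)*(b + 4)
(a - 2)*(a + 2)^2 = a^3 + 2*a^2 - 4*a - 8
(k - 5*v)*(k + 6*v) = k^2 + k*v - 30*v^2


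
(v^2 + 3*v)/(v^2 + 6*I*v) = (v + 3)/(v + 6*I)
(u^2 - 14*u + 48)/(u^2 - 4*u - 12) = (u - 8)/(u + 2)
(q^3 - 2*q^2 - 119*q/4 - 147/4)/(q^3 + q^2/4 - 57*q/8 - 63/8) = 2*(2*q^2 - 7*q - 49)/(4*q^2 - 5*q - 21)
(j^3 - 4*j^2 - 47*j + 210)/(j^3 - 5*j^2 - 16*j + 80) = (j^2 + j - 42)/(j^2 - 16)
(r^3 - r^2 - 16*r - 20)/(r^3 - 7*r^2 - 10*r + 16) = (r^2 - 3*r - 10)/(r^2 - 9*r + 8)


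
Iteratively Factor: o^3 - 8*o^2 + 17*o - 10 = (o - 5)*(o^2 - 3*o + 2) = (o - 5)*(o - 2)*(o - 1)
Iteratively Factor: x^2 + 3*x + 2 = (x + 2)*(x + 1)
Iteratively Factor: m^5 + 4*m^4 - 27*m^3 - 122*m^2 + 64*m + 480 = (m + 3)*(m^4 + m^3 - 30*m^2 - 32*m + 160) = (m - 2)*(m + 3)*(m^3 + 3*m^2 - 24*m - 80) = (m - 2)*(m + 3)*(m + 4)*(m^2 - m - 20) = (m - 2)*(m + 3)*(m + 4)^2*(m - 5)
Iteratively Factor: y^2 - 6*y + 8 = (y - 2)*(y - 4)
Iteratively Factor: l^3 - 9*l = (l)*(l^2 - 9) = l*(l - 3)*(l + 3)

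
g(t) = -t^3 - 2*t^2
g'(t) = -3*t^2 - 4*t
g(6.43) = -348.54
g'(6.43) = -149.75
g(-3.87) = 28.01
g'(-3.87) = -29.45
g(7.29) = -493.71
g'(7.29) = -188.59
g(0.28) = -0.18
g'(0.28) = -1.36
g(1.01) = -3.07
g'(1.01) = -7.10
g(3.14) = -50.68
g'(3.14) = -42.14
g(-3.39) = 15.97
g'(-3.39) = -20.92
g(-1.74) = -0.79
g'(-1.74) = -2.12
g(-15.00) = 2925.00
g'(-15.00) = -615.00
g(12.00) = -2016.00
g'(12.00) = -480.00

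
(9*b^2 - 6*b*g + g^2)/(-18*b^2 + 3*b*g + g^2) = (-3*b + g)/(6*b + g)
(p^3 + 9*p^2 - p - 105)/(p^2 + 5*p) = p + 4 - 21/p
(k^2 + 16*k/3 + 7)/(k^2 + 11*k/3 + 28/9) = 3*(k + 3)/(3*k + 4)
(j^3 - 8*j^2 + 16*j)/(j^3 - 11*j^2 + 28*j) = (j - 4)/(j - 7)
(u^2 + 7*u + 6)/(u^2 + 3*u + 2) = (u + 6)/(u + 2)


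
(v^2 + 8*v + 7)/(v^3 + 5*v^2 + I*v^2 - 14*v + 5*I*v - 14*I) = (v + 1)/(v^2 + v*(-2 + I) - 2*I)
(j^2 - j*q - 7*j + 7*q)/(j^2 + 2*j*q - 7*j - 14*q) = (j - q)/(j + 2*q)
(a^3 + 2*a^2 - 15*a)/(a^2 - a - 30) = a*(a - 3)/(a - 6)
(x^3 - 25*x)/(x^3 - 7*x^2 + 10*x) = (x + 5)/(x - 2)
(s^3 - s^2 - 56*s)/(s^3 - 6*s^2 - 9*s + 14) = s*(s^2 - s - 56)/(s^3 - 6*s^2 - 9*s + 14)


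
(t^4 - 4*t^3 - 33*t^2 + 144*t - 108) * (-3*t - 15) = -3*t^5 - 3*t^4 + 159*t^3 + 63*t^2 - 1836*t + 1620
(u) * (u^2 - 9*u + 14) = u^3 - 9*u^2 + 14*u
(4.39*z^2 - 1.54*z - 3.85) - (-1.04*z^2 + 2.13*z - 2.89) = 5.43*z^2 - 3.67*z - 0.96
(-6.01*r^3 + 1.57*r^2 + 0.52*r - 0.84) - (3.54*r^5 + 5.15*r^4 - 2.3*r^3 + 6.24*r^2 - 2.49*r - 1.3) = -3.54*r^5 - 5.15*r^4 - 3.71*r^3 - 4.67*r^2 + 3.01*r + 0.46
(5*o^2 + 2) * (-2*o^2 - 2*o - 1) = -10*o^4 - 10*o^3 - 9*o^2 - 4*o - 2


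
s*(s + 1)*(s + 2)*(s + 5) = s^4 + 8*s^3 + 17*s^2 + 10*s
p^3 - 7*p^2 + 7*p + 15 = (p - 5)*(p - 3)*(p + 1)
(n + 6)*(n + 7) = n^2 + 13*n + 42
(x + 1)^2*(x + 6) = x^3 + 8*x^2 + 13*x + 6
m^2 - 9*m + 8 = (m - 8)*(m - 1)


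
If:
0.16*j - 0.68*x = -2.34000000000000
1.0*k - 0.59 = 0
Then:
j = 4.25*x - 14.625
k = 0.59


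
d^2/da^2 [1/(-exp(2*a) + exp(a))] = -(-(exp(a) - 1)*(4*exp(a) - 1) + 2*(2*exp(a) - 1)^2)*exp(-a)/(exp(a) - 1)^3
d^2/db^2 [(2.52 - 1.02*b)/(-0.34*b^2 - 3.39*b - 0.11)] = ((0.68*b + 3.39)*(1.02*b - 2.52)*(1.36*b + 6.78) - (2.0808*b + 5.202)*(0.34*b^2 + 3.39*b + 0.11))/(0.34*b^2 + 3.39*b + 0.11)^3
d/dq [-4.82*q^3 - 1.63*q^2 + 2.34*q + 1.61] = -14.46*q^2 - 3.26*q + 2.34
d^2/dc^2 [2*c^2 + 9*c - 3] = 4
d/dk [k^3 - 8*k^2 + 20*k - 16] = 3*k^2 - 16*k + 20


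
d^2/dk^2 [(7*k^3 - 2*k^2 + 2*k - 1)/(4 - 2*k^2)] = (-16*k^3 + 15*k^2 - 96*k + 10)/(k^6 - 6*k^4 + 12*k^2 - 8)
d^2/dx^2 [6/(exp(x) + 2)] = 6*(exp(x) - 2)*exp(x)/(exp(x) + 2)^3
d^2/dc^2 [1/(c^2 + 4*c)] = 2*(-c*(c + 4) + 4*(c + 2)^2)/(c^3*(c + 4)^3)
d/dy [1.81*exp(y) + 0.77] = 1.81*exp(y)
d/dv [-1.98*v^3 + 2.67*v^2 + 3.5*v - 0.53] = -5.94*v^2 + 5.34*v + 3.5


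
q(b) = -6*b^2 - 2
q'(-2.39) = 28.68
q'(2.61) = -31.32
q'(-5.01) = 60.12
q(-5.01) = -152.60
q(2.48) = -38.90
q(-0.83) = -6.13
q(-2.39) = -36.27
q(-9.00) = -488.00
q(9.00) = -488.00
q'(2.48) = -29.76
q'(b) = -12*b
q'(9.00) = -108.00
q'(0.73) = -8.76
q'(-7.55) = 90.60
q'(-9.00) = 108.00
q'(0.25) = -3.00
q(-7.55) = -344.02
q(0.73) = -5.20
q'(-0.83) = 9.96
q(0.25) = -2.38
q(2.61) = -42.87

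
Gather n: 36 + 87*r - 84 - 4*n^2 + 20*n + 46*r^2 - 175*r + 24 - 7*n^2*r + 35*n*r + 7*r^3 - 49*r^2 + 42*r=n^2*(-7*r - 4) + n*(35*r + 20) + 7*r^3 - 3*r^2 - 46*r - 24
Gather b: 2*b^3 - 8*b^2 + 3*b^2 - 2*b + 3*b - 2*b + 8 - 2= 2*b^3 - 5*b^2 - b + 6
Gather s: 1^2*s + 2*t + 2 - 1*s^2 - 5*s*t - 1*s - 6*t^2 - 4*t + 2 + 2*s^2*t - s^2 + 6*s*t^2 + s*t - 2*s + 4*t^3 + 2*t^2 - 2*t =s^2*(2*t - 2) + s*(6*t^2 - 4*t - 2) + 4*t^3 - 4*t^2 - 4*t + 4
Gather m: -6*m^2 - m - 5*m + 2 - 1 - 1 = -6*m^2 - 6*m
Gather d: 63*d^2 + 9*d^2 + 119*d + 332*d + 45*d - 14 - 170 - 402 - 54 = 72*d^2 + 496*d - 640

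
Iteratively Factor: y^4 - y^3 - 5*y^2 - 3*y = (y + 1)*(y^3 - 2*y^2 - 3*y) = y*(y + 1)*(y^2 - 2*y - 3) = y*(y - 3)*(y + 1)*(y + 1)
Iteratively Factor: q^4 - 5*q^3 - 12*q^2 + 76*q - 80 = (q - 2)*(q^3 - 3*q^2 - 18*q + 40) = (q - 5)*(q - 2)*(q^2 + 2*q - 8) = (q - 5)*(q - 2)^2*(q + 4)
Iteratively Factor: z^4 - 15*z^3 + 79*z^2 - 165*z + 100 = (z - 4)*(z^3 - 11*z^2 + 35*z - 25) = (z - 5)*(z - 4)*(z^2 - 6*z + 5) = (z - 5)^2*(z - 4)*(z - 1)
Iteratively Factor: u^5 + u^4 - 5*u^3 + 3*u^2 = (u)*(u^4 + u^3 - 5*u^2 + 3*u) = u*(u + 3)*(u^3 - 2*u^2 + u) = u*(u - 1)*(u + 3)*(u^2 - u) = u*(u - 1)^2*(u + 3)*(u)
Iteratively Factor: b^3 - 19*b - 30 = (b + 2)*(b^2 - 2*b - 15) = (b - 5)*(b + 2)*(b + 3)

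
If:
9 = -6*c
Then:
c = -3/2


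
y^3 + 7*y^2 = y^2*(y + 7)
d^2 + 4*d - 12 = (d - 2)*(d + 6)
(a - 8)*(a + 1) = a^2 - 7*a - 8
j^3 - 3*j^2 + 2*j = j*(j - 2)*(j - 1)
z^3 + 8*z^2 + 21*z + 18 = (z + 2)*(z + 3)^2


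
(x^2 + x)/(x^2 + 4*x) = (x + 1)/(x + 4)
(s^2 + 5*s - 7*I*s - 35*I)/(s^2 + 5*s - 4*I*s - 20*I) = (s - 7*I)/(s - 4*I)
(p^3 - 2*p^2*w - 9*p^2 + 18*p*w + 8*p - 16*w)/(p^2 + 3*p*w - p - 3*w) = (p^2 - 2*p*w - 8*p + 16*w)/(p + 3*w)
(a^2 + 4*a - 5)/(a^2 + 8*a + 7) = (a^2 + 4*a - 5)/(a^2 + 8*a + 7)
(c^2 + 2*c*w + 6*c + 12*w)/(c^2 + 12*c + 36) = (c + 2*w)/(c + 6)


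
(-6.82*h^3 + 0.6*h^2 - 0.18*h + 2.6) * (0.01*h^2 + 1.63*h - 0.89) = -0.0682*h^5 - 11.1106*h^4 + 7.046*h^3 - 0.8014*h^2 + 4.3982*h - 2.314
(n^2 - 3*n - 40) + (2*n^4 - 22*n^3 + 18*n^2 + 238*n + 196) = 2*n^4 - 22*n^3 + 19*n^2 + 235*n + 156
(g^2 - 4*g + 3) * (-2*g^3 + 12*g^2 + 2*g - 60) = -2*g^5 + 20*g^4 - 52*g^3 - 32*g^2 + 246*g - 180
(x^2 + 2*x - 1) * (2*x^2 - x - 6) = 2*x^4 + 3*x^3 - 10*x^2 - 11*x + 6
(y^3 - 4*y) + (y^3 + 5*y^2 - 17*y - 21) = 2*y^3 + 5*y^2 - 21*y - 21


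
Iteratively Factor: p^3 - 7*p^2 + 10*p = (p)*(p^2 - 7*p + 10) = p*(p - 2)*(p - 5)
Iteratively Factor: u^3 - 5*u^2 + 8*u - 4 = (u - 1)*(u^2 - 4*u + 4) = (u - 2)*(u - 1)*(u - 2)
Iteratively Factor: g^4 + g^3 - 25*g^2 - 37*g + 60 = (g - 5)*(g^3 + 6*g^2 + 5*g - 12) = (g - 5)*(g + 4)*(g^2 + 2*g - 3) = (g - 5)*(g - 1)*(g + 4)*(g + 3)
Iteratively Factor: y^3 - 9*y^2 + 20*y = (y - 4)*(y^2 - 5*y) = (y - 5)*(y - 4)*(y)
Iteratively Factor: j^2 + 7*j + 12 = (j + 3)*(j + 4)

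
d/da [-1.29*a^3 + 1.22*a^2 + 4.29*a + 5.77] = -3.87*a^2 + 2.44*a + 4.29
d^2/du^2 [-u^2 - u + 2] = -2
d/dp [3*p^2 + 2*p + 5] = 6*p + 2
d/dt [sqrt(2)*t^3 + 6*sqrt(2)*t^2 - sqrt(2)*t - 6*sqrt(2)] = sqrt(2)*(3*t^2 + 12*t - 1)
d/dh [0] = 0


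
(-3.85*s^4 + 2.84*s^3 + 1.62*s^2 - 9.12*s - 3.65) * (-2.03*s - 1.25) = 7.8155*s^5 - 0.952699999999999*s^4 - 6.8386*s^3 + 16.4886*s^2 + 18.8095*s + 4.5625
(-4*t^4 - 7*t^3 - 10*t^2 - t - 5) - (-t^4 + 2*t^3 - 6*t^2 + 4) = -3*t^4 - 9*t^3 - 4*t^2 - t - 9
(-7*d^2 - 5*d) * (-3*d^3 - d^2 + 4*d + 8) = 21*d^5 + 22*d^4 - 23*d^3 - 76*d^2 - 40*d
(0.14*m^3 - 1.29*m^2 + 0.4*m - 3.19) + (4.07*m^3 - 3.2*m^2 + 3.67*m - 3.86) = 4.21*m^3 - 4.49*m^2 + 4.07*m - 7.05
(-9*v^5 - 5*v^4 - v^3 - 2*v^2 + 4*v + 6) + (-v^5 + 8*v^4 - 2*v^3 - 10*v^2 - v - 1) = -10*v^5 + 3*v^4 - 3*v^3 - 12*v^2 + 3*v + 5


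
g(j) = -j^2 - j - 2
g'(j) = -2*j - 1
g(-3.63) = -11.55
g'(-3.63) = 6.26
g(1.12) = -4.37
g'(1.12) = -3.24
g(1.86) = -7.32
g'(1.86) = -4.72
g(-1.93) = -3.79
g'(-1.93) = 2.86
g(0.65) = -3.07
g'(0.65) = -2.30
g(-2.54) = -5.91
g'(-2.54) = 4.08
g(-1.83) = -3.52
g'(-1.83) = 2.66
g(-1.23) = -2.28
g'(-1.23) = 1.46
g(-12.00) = -134.00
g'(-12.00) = 23.00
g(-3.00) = -8.00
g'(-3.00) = 5.00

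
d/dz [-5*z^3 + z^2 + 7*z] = -15*z^2 + 2*z + 7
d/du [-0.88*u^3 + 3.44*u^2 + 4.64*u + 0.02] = -2.64*u^2 + 6.88*u + 4.64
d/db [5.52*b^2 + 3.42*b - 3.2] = 11.04*b + 3.42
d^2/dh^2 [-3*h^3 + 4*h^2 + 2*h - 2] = 8 - 18*h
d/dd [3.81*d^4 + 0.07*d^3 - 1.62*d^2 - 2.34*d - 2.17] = 15.24*d^3 + 0.21*d^2 - 3.24*d - 2.34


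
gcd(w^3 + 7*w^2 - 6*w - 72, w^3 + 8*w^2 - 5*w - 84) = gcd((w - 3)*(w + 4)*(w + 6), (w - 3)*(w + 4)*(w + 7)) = w^2 + w - 12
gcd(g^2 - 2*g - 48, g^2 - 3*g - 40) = g - 8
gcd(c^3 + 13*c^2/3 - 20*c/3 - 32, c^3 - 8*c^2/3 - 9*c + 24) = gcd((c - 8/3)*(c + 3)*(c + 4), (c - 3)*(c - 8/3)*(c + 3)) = c^2 + c/3 - 8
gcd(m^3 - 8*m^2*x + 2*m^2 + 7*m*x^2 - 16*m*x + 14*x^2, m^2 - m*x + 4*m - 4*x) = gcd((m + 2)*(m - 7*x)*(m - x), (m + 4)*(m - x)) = -m + x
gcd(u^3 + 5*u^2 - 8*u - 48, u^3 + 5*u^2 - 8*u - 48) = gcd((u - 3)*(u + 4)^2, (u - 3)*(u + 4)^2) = u^3 + 5*u^2 - 8*u - 48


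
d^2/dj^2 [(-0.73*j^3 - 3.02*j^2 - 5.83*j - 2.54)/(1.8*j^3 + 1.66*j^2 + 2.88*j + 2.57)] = (-7.105427357601e-15*j^7 - 15.2071200000001*j^6 - 90.62928*j^5 - 68.8176000000001*j^4 + 125.464964*j^3 + 247.519992*j^2 + 117.943062*j + 25.945804)/(5.832*j^9 + 16.1352*j^8 + 42.87384*j^7 + 81.187336*j^6 + 114.673104*j^5 + 142.489068*j^4 + 133.274268*j^3 + 96.842226*j^2 + 57.066336*j + 16.974593)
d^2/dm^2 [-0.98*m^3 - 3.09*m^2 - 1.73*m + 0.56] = -5.88*m - 6.18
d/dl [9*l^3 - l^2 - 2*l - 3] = 27*l^2 - 2*l - 2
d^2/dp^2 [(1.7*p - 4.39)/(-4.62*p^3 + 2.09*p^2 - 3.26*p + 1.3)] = (-217.71288*p^5 + 1222.912152*p^4 - 641.866852*p^3 + 389.245362*p^2 + 6.446484*p + 55.045868)/(98.611128*p^9 - 133.829388*p^8 + 269.290098*p^7 - 281.239937*p^6 + 265.333794*p^5 - 201.148002*p^4 + 111.213896*p^3 - 52.04394*p^2 + 16.5282*p - 2.197)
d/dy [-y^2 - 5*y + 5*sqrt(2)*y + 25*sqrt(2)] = -2*y - 5 + 5*sqrt(2)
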